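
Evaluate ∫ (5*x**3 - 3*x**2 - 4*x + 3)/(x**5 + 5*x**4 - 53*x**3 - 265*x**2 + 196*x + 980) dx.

Factor the denominator: (x - 7)*(x - 2)*(x + 2)*(x + 5)*(x + 7).
Partial-fraction decomposition: -1831/(1260*(x + 7)) + 677/(504*(x + 5)) - 41/(540*(x + 2)) - 23/(1260*(x - 2)) + 1543/(7560*(x - 7)).
Integrate each term: A/(x−a) contributes A·log|x−a|.

1543*log(x - 7)/7560 - 23*log(x - 2)/1260 - 41*log(x + 2)/540 + 677*log(x + 5)/504 - 1831*log(x + 7)/1260 + C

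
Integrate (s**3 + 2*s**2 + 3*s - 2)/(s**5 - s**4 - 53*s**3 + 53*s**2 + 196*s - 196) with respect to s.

Factor the denominator: (s - 7)*(s - 2)*(s - 1)*(s + 2)*(s + 7).
Partial-fraction decomposition: -67/(1260*(s + 7)) + 2/(135*(s + 2)) + 1/(36*(s - 1)) - 1/(9*(s - 2)) + 23/(189*(s - 7)).
Integrate each term: A/(s−a) contributes A·log|s−a|.

23*log(s - 7)/189 - log(s - 2)/9 + log(s - 1)/36 + 2*log(s + 2)/135 - 67*log(s + 7)/1260 + C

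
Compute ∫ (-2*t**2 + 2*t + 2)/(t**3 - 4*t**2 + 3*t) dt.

2*log(t)/3 - 5*log(t - 3)/3 - log(t - 1) + C

Factor the denominator: t*(t - 3)*(t - 1).
Partial-fraction decomposition: -1/(t - 1) - 5/(3*(t - 3)) + 2/(3*t).
Integrate each term: A/(t−a) contributes A·log|t−a|.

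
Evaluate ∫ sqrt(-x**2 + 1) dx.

x*sqrt(-x**2 + 1)/2 + asin(x)/2 + C

Substitute x = sin(θ), so dx = cos(θ) dθ and the radical becomes sqrt(-x**2 + 1) = cos(θ) by the Pythagorean identity.
Integrate the resulting trig expression in θ, then back-substitute θ = asin(x), sin(θ) = x, cos(θ) = sqrt(-x**2 + 1) (absorbing any constant into C).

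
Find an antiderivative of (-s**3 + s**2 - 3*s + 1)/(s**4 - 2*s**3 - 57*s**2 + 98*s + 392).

Factor the denominator: (s - 7)*(s - 4)*(s + 2)*(s + 7).
Partial-fraction decomposition: -207/(385*(s + 7)) + 19/(270*(s + 2)) + 59/(198*(s - 4)) - 157/(189*(s - 7)).
Integrate each term: A/(s−a) contributes A·log|s−a|.

-157*log(s - 7)/189 + 59*log(s - 4)/198 + 19*log(s + 2)/270 - 207*log(s + 7)/385 + C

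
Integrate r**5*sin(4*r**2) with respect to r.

Let u = r², du = 2r dr; rewrite as (1/2)∫ u^2·sin(4u) du.
Now integrate by parts 2 times.

-r**4*cos(4*r**2)/8 + r**2*sin(4*r**2)/16 + cos(4*r**2)/64 + C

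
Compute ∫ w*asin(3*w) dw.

w**2*asin(3*w)/2 + w*sqrt(-9*w**2 + 1)/12 - asin(3*w)/36 + C

Use integration by parts with u = arcsin(3*w), dv = w dw.
Then du = 3/sqrt(-9*w**2 + 1) dw.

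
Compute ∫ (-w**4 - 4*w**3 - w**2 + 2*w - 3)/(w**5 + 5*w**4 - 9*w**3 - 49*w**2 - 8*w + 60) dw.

-39*log(w - 3)/80 + 7*log(w - 1)/108 - log(w + 2)/5 - 163*log(w + 5)/432 - 1/(9*w + 18) + C

Factor the denominator: (w - 3)*(w - 1)*(w + 2)**2*(w + 5).
Partial-fraction decomposition: -163/(432*(w + 5)) - 1/(5*(w + 2)) + 1/(9*(w + 2)**2) + 7/(108*(w - 1)) - 39/(80*(w - 3)).
Integrate each term; A/(w−a) gives A·log|w−a|; A/(w−a)² gives −A/(w−a).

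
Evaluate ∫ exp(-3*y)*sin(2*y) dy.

Let I denote the integral. Integrate by parts with u = sin(2*y), dv = exp(-3*y) dy, so v = -exp(-3*y)/3: I = -exp(-3*y)*sin(2*y)/3 + (2/3)·∫ exp(-3*y)*cos(2*y) dy.
Apply parts again with u = cos(2*y), dv = exp(-3*y) dy: ∫ exp(-3*y)*cos(2*y) dy = -exp(-3*y)*cos(2*y)/3 − (2/3)·I. Substituting back brings back I: I = -exp(-3*y)*sin(2*y)/3 - 2*exp(-3*y)*cos(2*y)/9 − (4/9)·I.
Solving for I: (1 + 4/9)·I equals the remaining terms, so I = (9/13)·(-exp(-3*y)*sin(2*y)/3 - 2*exp(-3*y)*cos(2*y)/9).

-3*exp(-3*y)*sin(2*y)/13 - 2*exp(-3*y)*cos(2*y)/13 + C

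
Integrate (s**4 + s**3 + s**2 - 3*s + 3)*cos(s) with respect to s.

s**4*sin(s) + s**3*sin(s) + 4*s**3*cos(s) - 11*s**2*sin(s) + 3*s**2*cos(s) - 9*s*sin(s) - 22*s*cos(s) + 25*sin(s) - 9*cos(s) + C

Use integration by parts with u = s**4 + s**3 + s**2 - 3*s + 3, dv = cos(s) ds, so v = sin(s).
Apply parts 4 times (tabular method): alternate signs, differentiate u down to 0, integrate dv up.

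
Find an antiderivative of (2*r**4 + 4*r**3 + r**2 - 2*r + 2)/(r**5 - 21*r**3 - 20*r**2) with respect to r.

41*log(r)/200 + 589*log(r - 5)/450 - log(r + 1)/6 + 47*log(r + 4)/72 + 1/(10*r) + C

Factor the denominator: r**2*(r - 5)*(r + 1)*(r + 4).
Partial-fraction decomposition: 47/(72*(r + 4)) - 1/(6*(r + 1)) + 589/(450*(r - 5)) + 41/(200*r) - 1/(10*r**2).
Integrate each term; A/(r−a) gives A·log|r−a|; A/(r−a)² gives −A/(r−a).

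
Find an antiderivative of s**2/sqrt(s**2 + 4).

Substitute s = 2·tan(θ), so ds = 2·sec(θ)^2 dθ and the radical becomes sqrt(s**2 + 4) = 2·sec(θ) by the Pythagorean identity.
Integrate the resulting trig expression in θ, then back-substitute tan(θ) = s/2, sec(θ) = sqrt(s**2 + 4)/2 (absorbing any constant into C).

s*sqrt(s**2 + 4)/2 - 2*log(s + sqrt(s**2 + 4)) + C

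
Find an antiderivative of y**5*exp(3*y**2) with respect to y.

Let u = y², du = 2y dy; rewrite as (1/2)∫ u^2·exp(3u) du.
Now integrate by parts 2 times.

(9*y**4 - 6*y**2 + 2)*exp(3*y**2)/54 + C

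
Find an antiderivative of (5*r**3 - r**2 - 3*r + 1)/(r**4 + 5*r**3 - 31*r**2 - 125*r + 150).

Factor the denominator: (r - 5)*(r - 1)*(r + 5)*(r + 6).
Partial-fraction decomposition: 1097/(77*(r + 6)) - 317/(30*(r + 5)) - 1/(84*(r - 1)) + 293/(220*(r - 5)).
Integrate each term: A/(r−a) contributes A·log|r−a|.

293*log(r - 5)/220 - log(r - 1)/84 - 317*log(r + 5)/30 + 1097*log(r + 6)/77 + C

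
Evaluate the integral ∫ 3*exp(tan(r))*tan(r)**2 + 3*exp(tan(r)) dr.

Let u = tan(r), so du = (tan(r)**2 + 1) dr.
Rewriting, the integral becomes 3·∫ e^u du = 3·e^u.
Substituting back, u = tan(r).

3*exp(tan(r)) + C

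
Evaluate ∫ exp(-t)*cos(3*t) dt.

3*exp(-t)*sin(3*t)/10 - exp(-t)*cos(3*t)/10 + C

Let I denote the integral. Integrate by parts with u = cos(3*t), dv = exp(-t) dt, so v = -exp(-t): I = -exp(-t)*cos(3*t) − 3·∫ exp(-t)*sin(3*t) dt.
Apply parts again with u = sin(3*t), dv = exp(-t) dt: ∫ exp(-t)*sin(3*t) dt = -exp(-t)*sin(3*t) + 3·I. Substituting back brings back I: I = 3*exp(-t)*sin(3*t) - exp(-t)*cos(3*t) − 9·I.
Solving for I: (1 + 9)·I equals the remaining terms, so I = (1/10)·(3*exp(-t)*sin(3*t) - exp(-t)*cos(3*t)).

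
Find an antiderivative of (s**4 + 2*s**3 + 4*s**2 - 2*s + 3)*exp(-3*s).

(-27*s**4 - 90*s**3 - 198*s**2 - 78*s - 107)*exp(-3*s)/81 + C

Use integration by parts with u = s**4 + 2*s**3 + 4*s**2 - 2*s + 3, dv = exp(-3*s) ds, so v = -exp(-3*s)/3.
Apply parts 4 times (tabular method): alternate signs, differentiate u down to 0, integrate dv up.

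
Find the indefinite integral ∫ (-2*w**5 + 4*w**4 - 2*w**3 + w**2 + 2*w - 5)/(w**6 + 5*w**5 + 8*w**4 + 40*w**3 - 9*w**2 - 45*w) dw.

log(w)/9 - log(w - 1)/60 + log(w + 1)/40 - 53*log(w + 5)/24 + 2*log(w**2 + 9)/45 + atan(w/3) + C

Factor the denominator: w*(w - 1)*(w + 1)*(w + 5)*(w**2 + 9).
Partial-fraction decomposition: (4*w + 135)/(45*(w**2 + 9)) - 53/(24*(w + 5)) + 1/(40*(w + 1)) - 1/(60*(w - 1)) + 1/(9*w).
Integrate each term; A/(w−a) gives A·log|w−a|; the (Bw+D)/(w²+p²) term gives a log and an atan.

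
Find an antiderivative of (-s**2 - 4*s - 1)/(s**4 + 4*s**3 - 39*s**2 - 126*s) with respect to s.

log(s)/126 - 61*log(s - 6)/702 + log(s + 3)/54 + 11*log(s + 7)/182 + C

Factor the denominator: s*(s - 6)*(s + 3)*(s + 7).
Partial-fraction decomposition: 11/(182*(s + 7)) + 1/(54*(s + 3)) - 61/(702*(s - 6)) + 1/(126*s).
Integrate each term: A/(s−a) contributes A·log|s−a|.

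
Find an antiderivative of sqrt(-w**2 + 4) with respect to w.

w*sqrt(-w**2 + 4)/2 + 2*asin(w/2) + C

Substitute w = 2·sin(θ), so dw = 2·cos(θ) dθ and the radical becomes sqrt(-w**2 + 4) = 2·cos(θ) by the Pythagorean identity.
Integrate the resulting trig expression in θ, then back-substitute θ = asin(w/2), sin(θ) = w/2, cos(θ) = sqrt(-w**2 + 4)/2 (absorbing any constant into C).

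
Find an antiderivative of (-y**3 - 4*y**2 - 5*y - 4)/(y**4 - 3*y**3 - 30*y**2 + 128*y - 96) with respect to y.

Factor the denominator: (y - 4)**2*(y - 1)*(y + 6).
Partial-fraction decomposition: -7/(50*(y + 6)) - 2/(9*(y - 1)) - 287/(450*(y - 4)) - 76/(15*(y - 4)**2).
Integrate each term; A/(y−a) gives A·log|y−a|; A/(y−a)² gives −A/(y−a).

-287*log(y - 4)/450 - 2*log(y - 1)/9 - 7*log(y + 6)/50 + 76/(15*y - 60) + C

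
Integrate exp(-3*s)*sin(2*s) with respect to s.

Let I denote the integral. Integrate by parts with u = sin(2*s), dv = exp(-3*s) ds, so v = -exp(-3*s)/3: I = -exp(-3*s)*sin(2*s)/3 + (2/3)·∫ exp(-3*s)*cos(2*s) ds.
Apply parts again with u = cos(2*s), dv = exp(-3*s) ds: ∫ exp(-3*s)*cos(2*s) ds = -exp(-3*s)*cos(2*s)/3 − (2/3)·I. Substituting back brings back I: I = -exp(-3*s)*sin(2*s)/3 - 2*exp(-3*s)*cos(2*s)/9 − (4/9)·I.
Solving for I: (1 + 4/9)·I equals the remaining terms, so I = (9/13)·(-exp(-3*s)*sin(2*s)/3 - 2*exp(-3*s)*cos(2*s)/9).

-3*exp(-3*s)*sin(2*s)/13 - 2*exp(-3*s)*cos(2*s)/13 + C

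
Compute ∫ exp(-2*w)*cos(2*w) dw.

exp(-2*w)*sin(2*w)/4 - exp(-2*w)*cos(2*w)/4 + C

Let I denote the integral. Integrate by parts with u = cos(2*w), dv = exp(-2*w) dw, so v = -exp(-2*w)/2: I = -exp(-2*w)*cos(2*w)/2 − ∫ exp(-2*w)*sin(2*w) dw.
Apply parts again with u = sin(2*w), dv = exp(-2*w) dw: ∫ exp(-2*w)*sin(2*w) dw = -exp(-2*w)*sin(2*w)/2 + I. Substituting back brings back I: I = exp(-2*w)*sin(2*w)/2 - exp(-2*w)*cos(2*w)/2 − I.
Solving for I: (1 + 1)·I equals the remaining terms, so I = (1/2)·(exp(-2*w)*sin(2*w)/2 - exp(-2*w)*cos(2*w)/2).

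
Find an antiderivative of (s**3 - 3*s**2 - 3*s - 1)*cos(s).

Use integration by parts with u = s**3 - 3*s**2 - 3*s - 1, dv = cos(s) ds, so v = sin(s).
Apply parts 3 times (tabular method): alternate signs, differentiate u down to 0, integrate dv up.

s**3*sin(s) - 3*s**2*sin(s) + 3*s**2*cos(s) - 9*s*sin(s) - 6*s*cos(s) + 5*sin(s) - 9*cos(s) + C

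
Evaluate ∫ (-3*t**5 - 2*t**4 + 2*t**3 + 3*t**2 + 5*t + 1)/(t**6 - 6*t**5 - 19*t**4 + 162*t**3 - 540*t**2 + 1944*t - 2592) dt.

-25349*log(t - 6)/4320 + 3387*log(t - 4)/1000 - 89*log(t - 2)/832 - 20383*log(t + 6)/43200 + 436*log(t**2 + 9)/14625 - 14012*atan(t/3)/43875 + C

Factor the denominator: (t - 6)*(t - 4)*(t - 2)*(t + 6)*(t**2 + 9).
Partial-fraction decomposition: 4*(218*t - 3503)/(14625*(t**2 + 9)) - 20383/(43200*(t + 6)) - 89/(832*(t - 2)) + 3387/(1000*(t - 4)) - 25349/(4320*(t - 6)).
Integrate each term; A/(t−a) gives A·log|t−a|; the (Bt+D)/(t²+p²) term gives a log and an atan.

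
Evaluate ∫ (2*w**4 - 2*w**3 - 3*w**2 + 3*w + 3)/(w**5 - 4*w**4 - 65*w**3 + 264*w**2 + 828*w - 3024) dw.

54761*log(w - 6)/50700 + 31*log(w - 3)/210 - 583*log(w + 4)/2100 + 5323*log(w + 7)/5070 - 691/(130*w - 780) + C

Factor the denominator: (w - 6)**2*(w - 3)*(w + 4)*(w + 7).
Partial-fraction decomposition: 5323/(5070*(w + 7)) - 583/(2100*(w + 4)) + 31/(210*(w - 3)) + 54761/(50700*(w - 6)) + 691/(130*(w - 6)**2).
Integrate each term; A/(w−a) gives A·log|w−a|; A/(w−a)² gives −A/(w−a).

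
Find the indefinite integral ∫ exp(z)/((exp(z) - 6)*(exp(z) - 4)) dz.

Let u = e^z, du = e^z dz.
The integral becomes ∫ du/((u-4)(u-6)); decompose into partial fractions.

log(exp(z) - 6)/2 - log(exp(z) - 4)/2 + C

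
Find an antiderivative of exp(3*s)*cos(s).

exp(3*s)*sin(s)/10 + 3*exp(3*s)*cos(s)/10 + C

Let I denote the integral. Integrate by parts with u = cos(s), dv = exp(3*s) ds, so v = exp(3*s)/3: I = exp(3*s)*cos(s)/3 + (1/3)·∫ exp(3*s)*sin(s) ds.
Apply parts again with u = sin(s), dv = exp(3*s) ds: ∫ exp(3*s)*sin(s) ds = exp(3*s)*sin(s)/3 − (1/3)·I. Substituting back brings back I: I = exp(3*s)*sin(s)/9 + exp(3*s)*cos(s)/3 − (1/9)·I.
Solving for I: (1 + 1/9)·I equals the remaining terms, so I = (9/10)·(exp(3*s)*sin(s)/9 + exp(3*s)*cos(s)/3).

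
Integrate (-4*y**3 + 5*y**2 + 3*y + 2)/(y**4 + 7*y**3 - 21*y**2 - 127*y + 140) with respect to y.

Factor the denominator: (y - 4)*(y - 1)*(y + 5)*(y + 7).
Partial-fraction decomposition: -799/(88*(y + 7)) + 17/(3*(y + 5)) - 1/(24*(y - 1)) - 6/(11*(y - 4)).
Integrate each term: A/(y−a) contributes A·log|y−a|.

-6*log(y - 4)/11 - log(y - 1)/24 + 17*log(y + 5)/3 - 799*log(y + 7)/88 + C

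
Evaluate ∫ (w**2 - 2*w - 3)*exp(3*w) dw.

Use integration by parts with u = w**2 - 2*w - 3, dv = exp(3*w) dw, so v = exp(3*w)/3.
Apply parts 2 times (tabular method): alternate signs, differentiate u down to 0, integrate dv up.

(9*w**2 - 24*w - 19)*exp(3*w)/27 + C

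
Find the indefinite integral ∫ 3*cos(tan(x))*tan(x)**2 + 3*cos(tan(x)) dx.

Let u = tan(x), so du = (tan(x)**2 + 1) dx.
Rewriting, the integral becomes 3·∫ cos(u) du = 3·sin(u).
Substituting back, u = tan(x).

3*sin(tan(x)) + C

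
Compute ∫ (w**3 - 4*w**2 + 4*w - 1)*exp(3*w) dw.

Use integration by parts with u = w**3 - 4*w**2 + 4*w - 1, dv = exp(3*w) dw, so v = exp(3*w)/3.
Apply parts 3 times (tabular method): alternate signs, differentiate u down to 0, integrate dv up.

(9*w**3 - 45*w**2 + 66*w - 31)*exp(3*w)/27 + C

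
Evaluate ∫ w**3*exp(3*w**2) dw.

(3*w**2 - 1)*exp(3*w**2)/18 + C

Let u = w², du = 2w dw; rewrite as (1/2)∫ u^1·exp(3u) du.
Now integrate by parts 1 time.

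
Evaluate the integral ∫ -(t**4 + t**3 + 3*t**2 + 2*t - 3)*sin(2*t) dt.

Use integration by parts with u = t**4 + t**3 + 3*t**2 + 2*t - 3, dv = -sin(2*t) dt, so v = cos(2*t)/2.
Apply parts 4 times (tabular method): alternate signs, differentiate u down to 0, integrate dv up.

t**4*cos(2*t)/2 - t**3*sin(2*t) + t**3*cos(2*t)/2 - 3*t**2*sin(2*t)/4 + t*cos(2*t)/4 - sin(2*t)/8 - 3*cos(2*t)/2 + C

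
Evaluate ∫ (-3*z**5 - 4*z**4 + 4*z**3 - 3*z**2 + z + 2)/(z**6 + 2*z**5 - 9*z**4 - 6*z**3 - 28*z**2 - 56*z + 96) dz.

-967*log(z - 3)/910 + log(z - 1)/50 - log(z + 2)/20 - 871*log(z + 4)/700 - 431*log(z**2 + 4)/1300 + 59*atan(z/2)/1300 + C

Factor the denominator: (z - 3)*(z - 1)*(z + 2)*(z + 4)*(z**2 + 4).
Partial-fraction decomposition: -(431*z - 59)/(650*(z**2 + 4)) - 871/(700*(z + 4)) - 1/(20*(z + 2)) + 1/(50*(z - 1)) - 967/(910*(z - 3)).
Integrate each term; A/(z−a) gives A·log|z−a|; the (Bz+D)/(z²+p²) term gives a log and an atan.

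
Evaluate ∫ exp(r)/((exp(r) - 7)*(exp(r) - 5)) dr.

Let u = e^r, du = e^r dr.
The integral becomes ∫ du/((u-7)(u-5)); decompose into partial fractions.

log(exp(r) - 7)/2 - log(exp(r) - 5)/2 + C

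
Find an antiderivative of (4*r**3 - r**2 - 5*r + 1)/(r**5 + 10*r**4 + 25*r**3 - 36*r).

Factor the denominator: r*(r - 1)*(r + 2)*(r + 3)*(r + 6).
Partial-fraction decomposition: -869/(504*(r + 6)) + 101/(36*(r + 3)) - 25/(24*(r + 2)) - 1/(84*(r - 1)) - 1/(36*r).
Integrate each term: A/(r−a) contributes A·log|r−a|.

-log(r)/36 - log(r - 1)/84 - 25*log(r + 2)/24 + 101*log(r + 3)/36 - 869*log(r + 6)/504 + C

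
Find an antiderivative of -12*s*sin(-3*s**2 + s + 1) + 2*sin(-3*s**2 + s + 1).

Let u = 3*s**2 - s - 1, so du = (6*s - 1) ds.
Rewriting, the integral becomes 2·∫ sin(u) du = 2·-cos(u).
Substituting back, u = 3*s**2 - s - 1.

-2*cos(-3*s**2 + s + 1) + C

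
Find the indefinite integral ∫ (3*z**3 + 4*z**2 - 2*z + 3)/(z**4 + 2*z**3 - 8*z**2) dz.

5*log(z)/32 + 13*log(z - 2)/8 + 39*log(z + 4)/32 + 3/(8*z) + C

Factor the denominator: z**2*(z - 2)*(z + 4).
Partial-fraction decomposition: 39/(32*(z + 4)) + 13/(8*(z - 2)) + 5/(32*z) - 3/(8*z**2).
Integrate each term; A/(z−a) gives A·log|z−a|; A/(z−a)² gives −A/(z−a).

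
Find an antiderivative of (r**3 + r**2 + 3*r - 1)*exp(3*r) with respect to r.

(r**3 + 3*r - 2)*exp(3*r)/3 + C

Use integration by parts with u = r**3 + r**2 + 3*r - 1, dv = exp(3*r) dr, so v = exp(3*r)/3.
Apply parts 3 times (tabular method): alternate signs, differentiate u down to 0, integrate dv up.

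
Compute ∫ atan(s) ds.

s*atan(s) - log(s**2 + 1)/2 + C

Use integration by parts with u = arctan(s), dv = ds.
Then du = 1/(s**2 + 1) ds.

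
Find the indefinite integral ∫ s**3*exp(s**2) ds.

(s**2 - 1)*exp(s**2)/2 + C

Let u = s², du = 2s ds; rewrite as (1/2)∫ u^1·exp(1u) du.
Now integrate by parts 1 time.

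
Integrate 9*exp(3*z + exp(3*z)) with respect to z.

Let u = exp(3*z), so du = (3*exp(3*z)) dz.
Rewriting, the integral becomes 3·∫ e^u du = 3·e^u.
Substituting back, u = exp(3*z).

3*exp(exp(3*z)) + C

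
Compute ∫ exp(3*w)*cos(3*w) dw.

Let I denote the integral. Integrate by parts with u = cos(3*w), dv = exp(3*w) dw, so v = exp(3*w)/3: I = exp(3*w)*cos(3*w)/3 + ∫ exp(3*w)*sin(3*w) dw.
Apply parts again with u = sin(3*w), dv = exp(3*w) dw: ∫ exp(3*w)*sin(3*w) dw = exp(3*w)*sin(3*w)/3 − I. Substituting back brings back I: I = exp(3*w)*sin(3*w)/3 + exp(3*w)*cos(3*w)/3 − I.
Solving for I: (1 + 1)·I equals the remaining terms, so I = (1/2)·(exp(3*w)*sin(3*w)/3 + exp(3*w)*cos(3*w)/3).

exp(3*w)*sin(3*w)/6 + exp(3*w)*cos(3*w)/6 + C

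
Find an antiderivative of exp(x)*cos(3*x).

3*exp(x)*sin(3*x)/10 + exp(x)*cos(3*x)/10 + C

Let I denote the integral. Integrate by parts with u = cos(3*x), dv = exp(x) dx, so v = exp(x): I = exp(x)*cos(3*x) + 3·∫ exp(x)*sin(3*x) dx.
Apply parts again with u = sin(3*x), dv = exp(x) dx: ∫ exp(x)*sin(3*x) dx = exp(x)*sin(3*x) − 3·I. Substituting back brings back I: I = 3*exp(x)*sin(3*x) + exp(x)*cos(3*x) − 9·I.
Solving for I: (1 + 9)·I equals the remaining terms, so I = (1/10)·(3*exp(x)*sin(3*x) + exp(x)*cos(3*x)).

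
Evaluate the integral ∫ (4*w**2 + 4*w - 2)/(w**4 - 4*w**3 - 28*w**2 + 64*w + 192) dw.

Factor the denominator: (w - 6)*(w - 4)*(w + 2)*(w + 4).
Partial-fraction decomposition: -23/(80*(w + 4)) + 1/(16*(w + 2)) - 13/(16*(w - 4)) + 83/(80*(w - 6)).
Integrate each term: A/(w−a) contributes A·log|w−a|.

83*log(w - 6)/80 - 13*log(w - 4)/16 + log(w + 2)/16 - 23*log(w + 4)/80 + C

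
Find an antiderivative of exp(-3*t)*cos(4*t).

4*exp(-3*t)*sin(4*t)/25 - 3*exp(-3*t)*cos(4*t)/25 + C

Let I denote the integral. Integrate by parts with u = cos(4*t), dv = exp(-3*t) dt, so v = -exp(-3*t)/3: I = -exp(-3*t)*cos(4*t)/3 − (4/3)·∫ exp(-3*t)*sin(4*t) dt.
Apply parts again with u = sin(4*t), dv = exp(-3*t) dt: ∫ exp(-3*t)*sin(4*t) dt = -exp(-3*t)*sin(4*t)/3 + (4/3)·I. Substituting back brings back I: I = 4*exp(-3*t)*sin(4*t)/9 - exp(-3*t)*cos(4*t)/3 − (16/9)·I.
Solving for I: (1 + 16/9)·I equals the remaining terms, so I = (9/25)·(4*exp(-3*t)*sin(4*t)/9 - exp(-3*t)*cos(4*t)/3).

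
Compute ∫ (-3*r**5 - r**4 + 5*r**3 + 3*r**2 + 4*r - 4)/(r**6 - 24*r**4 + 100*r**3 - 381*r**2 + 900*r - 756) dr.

Factor the denominator: (r - 3)*(r - 2)**2*(r + 7)*(r**2 + 9).
Partial-fraction decomposition: -2*(9037*r + 36066)/(44109*(r**2 + 9)) - 2321/(2349*(r + 7)) + 26740/(13689*(r - 2)) + 56/(117*(r - 2)**2) - 32/(9*(r - 3)).
Integrate each term; A/(r−a) gives A·log|r−a|; the (Br+D)/(r²+p²) term gives a log and an atan.

-32*log(r - 3)/9 + 26740*log(r - 2)/13689 - 2321*log(r + 7)/2349 - 9037*log(r**2 + 9)/44109 - 24044*atan(r/3)/44109 - 56/(117*r - 234) + C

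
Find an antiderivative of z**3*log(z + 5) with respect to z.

Use integration by parts with u = log(z + 5), dv = z**3 dz.
Then du = 1/(z + 5) dz and v = z**4/4.

z**4*log(z + 5)/4 - z**4/16 + 5*z**3/12 - 25*z**2/8 + 125*z/4 - 625*log(z + 5)/4 + C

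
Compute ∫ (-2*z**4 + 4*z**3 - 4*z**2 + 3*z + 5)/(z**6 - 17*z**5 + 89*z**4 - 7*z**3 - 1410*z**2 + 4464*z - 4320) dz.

Factor the denominator: (z - 6)*(z - 5)*(z - 4)*(z - 3)**2*(z + 4).
Partial-fraction decomposition: 839/(35280*(z + 4)) + 5407/(882*(z - 3)) + 38/(21*(z - 3)**2) - 303/(16*(z - 4)) + 415/(18*(z - 5)) - 1849/(180*(z - 6)).
Integrate each term; A/(z−a) gives A·log|z−a|; A/(z−a)² gives −A/(z−a).

-1849*log(z - 6)/180 + 415*log(z - 5)/18 - 303*log(z - 4)/16 + 5407*log(z - 3)/882 + 839*log(z + 4)/35280 - 38/(21*z - 63) + C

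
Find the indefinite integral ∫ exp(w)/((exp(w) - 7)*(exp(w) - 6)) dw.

Let u = e^w, du = e^w dw.
The integral becomes ∫ du/((u-6)(u-7)); decompose into partial fractions.

log(exp(w) - 7) - log(exp(w) - 6) + C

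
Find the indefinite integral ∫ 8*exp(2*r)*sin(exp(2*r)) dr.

-4*cos(exp(2*r)) + C

Let u = exp(2*r), so du = (2*exp(2*r)) dr.
Rewriting, the integral becomes 4·∫ sin(u) du = 4·-cos(u).
Substituting back, u = exp(2*r).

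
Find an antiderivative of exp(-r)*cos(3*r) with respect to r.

3*exp(-r)*sin(3*r)/10 - exp(-r)*cos(3*r)/10 + C

Let I denote the integral. Integrate by parts with u = cos(3*r), dv = exp(-r) dr, so v = -exp(-r): I = -exp(-r)*cos(3*r) − 3·∫ exp(-r)*sin(3*r) dr.
Apply parts again with u = sin(3*r), dv = exp(-r) dr: ∫ exp(-r)*sin(3*r) dr = -exp(-r)*sin(3*r) + 3·I. Substituting back brings back I: I = 3*exp(-r)*sin(3*r) - exp(-r)*cos(3*r) − 9·I.
Solving for I: (1 + 9)·I equals the remaining terms, so I = (1/10)·(3*exp(-r)*sin(3*r) - exp(-r)*cos(3*r)).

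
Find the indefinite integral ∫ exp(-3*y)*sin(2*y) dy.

-3*exp(-3*y)*sin(2*y)/13 - 2*exp(-3*y)*cos(2*y)/13 + C

Let I denote the integral. Integrate by parts with u = sin(2*y), dv = exp(-3*y) dy, so v = -exp(-3*y)/3: I = -exp(-3*y)*sin(2*y)/3 + (2/3)·∫ exp(-3*y)*cos(2*y) dy.
Apply parts again with u = cos(2*y), dv = exp(-3*y) dy: ∫ exp(-3*y)*cos(2*y) dy = -exp(-3*y)*cos(2*y)/3 − (2/3)·I. Substituting back brings back I: I = -exp(-3*y)*sin(2*y)/3 - 2*exp(-3*y)*cos(2*y)/9 − (4/9)·I.
Solving for I: (1 + 4/9)·I equals the remaining terms, so I = (9/13)·(-exp(-3*y)*sin(2*y)/3 - 2*exp(-3*y)*cos(2*y)/9).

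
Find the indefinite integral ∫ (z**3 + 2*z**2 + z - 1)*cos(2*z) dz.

Use integration by parts with u = z**3 + 2*z**2 + z - 1, dv = cos(2*z) dz, so v = sin(2*z)/2.
Apply parts 3 times (tabular method): alternate signs, differentiate u down to 0, integrate dv up.

z**3*sin(2*z)/2 + z**2*sin(2*z) + 3*z**2*cos(2*z)/4 - z*sin(2*z)/4 + z*cos(2*z) - sin(2*z) - cos(2*z)/8 + C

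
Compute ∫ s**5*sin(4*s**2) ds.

-s**4*cos(4*s**2)/8 + s**2*sin(4*s**2)/16 + cos(4*s**2)/64 + C

Let u = s², du = 2s ds; rewrite as (1/2)∫ u^2·sin(4u) du.
Now integrate by parts 2 times.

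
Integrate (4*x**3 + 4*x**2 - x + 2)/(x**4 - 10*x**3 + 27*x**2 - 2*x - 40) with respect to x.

Factor the denominator: (x - 5)*(x - 4)*(x - 2)*(x + 1).
Partial-fraction decomposition: -1/(30*(x + 1)) + 8/(3*(x - 2)) - 159/(5*(x - 4)) + 199/(6*(x - 5)).
Integrate each term: A/(x−a) contributes A·log|x−a|.

199*log(x - 5)/6 - 159*log(x - 4)/5 + 8*log(x - 2)/3 - log(x + 1)/30 + C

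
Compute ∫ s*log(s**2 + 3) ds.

s**2*log(s**2 + 3)/2 - s**2/2 + 3*log(s**2 + 3)/2 + C

Let u = s**2 + 3, so du = (2*s) ds.
The integral becomes (1/2)·∫ log(u) du; integrate by parts with u′=log(u), dv′=du.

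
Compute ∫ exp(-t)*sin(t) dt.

-exp(-t)*sin(t)/2 - exp(-t)*cos(t)/2 + C

Let I denote the integral. Integrate by parts with u = sin(t), dv = exp(-t) dt, so v = -exp(-t): I = -exp(-t)*sin(t) + ∫ exp(-t)*cos(t) dt.
Apply parts again with u = cos(t), dv = exp(-t) dt: ∫ exp(-t)*cos(t) dt = -exp(-t)*cos(t) − I. Substituting back brings back I: I = -exp(-t)*sin(t) - exp(-t)*cos(t) − I.
Solving for I: (1 + 1)·I equals the remaining terms, so I = (1/2)·(-exp(-t)*sin(t) - exp(-t)*cos(t)).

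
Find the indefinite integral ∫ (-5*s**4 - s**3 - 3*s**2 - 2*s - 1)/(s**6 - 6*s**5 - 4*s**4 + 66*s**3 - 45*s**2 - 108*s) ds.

log(s)/108 - 1401*log(s - 4)/140 + 469*log(s - 3)/48 - 3*log(s + 1)/80 + 50*log(s + 3)/189 - 233/(36*s - 108) + C

Factor the denominator: s*(s - 4)*(s - 3)**2*(s + 1)*(s + 3).
Partial-fraction decomposition: 50/(189*(s + 3)) - 3/(80*(s + 1)) + 469/(48*(s - 3)) + 233/(36*(s - 3)**2) - 1401/(140*(s - 4)) + 1/(108*s).
Integrate each term; A/(s−a) gives A·log|s−a|; A/(s−a)² gives −A/(s−a).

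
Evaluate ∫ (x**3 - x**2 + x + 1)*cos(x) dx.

Use integration by parts with u = x**3 - x**2 + x + 1, dv = cos(x) dx, so v = sin(x).
Apply parts 3 times (tabular method): alternate signs, differentiate u down to 0, integrate dv up.

x**3*sin(x) - x**2*sin(x) + 3*x**2*cos(x) - 5*x*sin(x) - 2*x*cos(x) + 3*sin(x) - 5*cos(x) + C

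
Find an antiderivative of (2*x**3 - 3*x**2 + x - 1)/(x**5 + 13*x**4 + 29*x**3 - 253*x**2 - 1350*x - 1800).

Factor the denominator: (x - 5)*(x + 3)*(x + 4)*(x + 5)*(x + 6).
Partial-fraction decomposition: -547/(66*(x + 6)) + 331/(20*(x + 5)) - 181/(18*(x + 4)) + 85/(48*(x + 3)) + 179/(7920*(x - 5)).
Integrate each term: A/(x−a) contributes A·log|x−a|.

179*log(x - 5)/7920 + 85*log(x + 3)/48 - 181*log(x + 4)/18 + 331*log(x + 5)/20 - 547*log(x + 6)/66 + C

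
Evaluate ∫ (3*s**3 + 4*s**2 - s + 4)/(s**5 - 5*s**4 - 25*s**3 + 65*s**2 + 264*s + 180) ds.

395*log(s - 6)/252 - 79*log(s - 5)/56 + log(s + 1)/14 + log(s + 2)/28 - 19*log(s + 3)/72 + C

Factor the denominator: (s - 6)*(s - 5)*(s + 1)*(s + 2)*(s + 3).
Partial-fraction decomposition: -19/(72*(s + 3)) + 1/(28*(s + 2)) + 1/(14*(s + 1)) - 79/(56*(s - 5)) + 395/(252*(s - 6)).
Integrate each term: A/(s−a) contributes A·log|s−a|.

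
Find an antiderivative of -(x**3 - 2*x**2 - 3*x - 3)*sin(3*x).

x**3*cos(3*x)/3 - x**2*sin(3*x)/3 - 2*x**2*cos(3*x)/3 + 4*x*sin(3*x)/9 - 11*x*cos(3*x)/9 + 11*sin(3*x)/27 - 23*cos(3*x)/27 + C

Use integration by parts with u = x**3 - 2*x**2 - 3*x - 3, dv = -sin(3*x) dx, so v = cos(3*x)/3.
Apply parts 3 times (tabular method): alternate signs, differentiate u down to 0, integrate dv up.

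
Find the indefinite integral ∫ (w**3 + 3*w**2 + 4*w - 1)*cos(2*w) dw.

Use integration by parts with u = w**3 + 3*w**2 + 4*w - 1, dv = cos(2*w) dw, so v = sin(2*w)/2.
Apply parts 3 times (tabular method): alternate signs, differentiate u down to 0, integrate dv up.

w**3*sin(2*w)/2 + 3*w**2*sin(2*w)/2 + 3*w**2*cos(2*w)/4 + 5*w*sin(2*w)/4 + 3*w*cos(2*w)/2 - 5*sin(2*w)/4 + 5*cos(2*w)/8 + C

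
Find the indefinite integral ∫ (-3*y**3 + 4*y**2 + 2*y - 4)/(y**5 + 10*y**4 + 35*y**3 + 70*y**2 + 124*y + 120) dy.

Factor the denominator: (y + 2)*(y + 3)*(y + 5)*(y**2 + 4).
Partial-fraction decomposition: 2*(25*y + 107)/(377*(y**2 + 4)) + 461/(174*(y + 5)) - 107/(26*(y + 3)) + 4/(3*(y + 2)).
Integrate each term; A/(y−a) gives A·log|y−a|; the (By+D)/(y²+p²) term gives a log and an atan.

4*log(y + 2)/3 - 107*log(y + 3)/26 + 461*log(y + 5)/174 + 25*log(y**2 + 4)/377 + 107*atan(y/2)/377 + C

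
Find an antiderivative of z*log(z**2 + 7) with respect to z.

Let u = z**2 + 7, so du = (2*z) dz.
The integral becomes (1/2)·∫ log(u) du; integrate by parts with u′=log(u), dv′=du.

z**2*log(z**2 + 7)/2 - z**2/2 + 7*log(z**2 + 7)/2 + C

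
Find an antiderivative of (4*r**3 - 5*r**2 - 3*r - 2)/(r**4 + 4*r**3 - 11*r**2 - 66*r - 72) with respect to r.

Factor the denominator: (r - 4)*(r + 2)*(r + 3)**2.
Partial-fraction decomposition: -223/(49*(r + 3)) - 146/(7*(r + 3)**2) + 8/(r + 2) + 27/(49*(r - 4)).
Integrate each term; A/(r−a) gives A·log|r−a|; A/(r−a)² gives −A/(r−a).

27*log(r - 4)/49 + 8*log(r + 2) - 223*log(r + 3)/49 + 146/(7*r + 21) + C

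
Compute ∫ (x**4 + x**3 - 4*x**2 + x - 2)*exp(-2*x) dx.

Use integration by parts with u = x**4 + x**3 - 4*x**2 + x - 2, dv = exp(-2*x) dx, so v = -exp(-2*x)/2.
Apply parts 4 times (tabular method): alternate signs, differentiate u down to 0, integrate dv up.

(-4*x**4 - 12*x**3 - 2*x**2 - 6*x + 5)*exp(-2*x)/8 + C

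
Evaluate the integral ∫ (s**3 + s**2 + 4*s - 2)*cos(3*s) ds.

s**3*sin(3*s)/3 + s**2*sin(3*s)/3 + s**2*cos(3*s)/3 + 10*s*sin(3*s)/9 + 2*s*cos(3*s)/9 - 20*sin(3*s)/27 + 10*cos(3*s)/27 + C

Use integration by parts with u = s**3 + s**2 + 4*s - 2, dv = cos(3*s) ds, so v = sin(3*s)/3.
Apply parts 3 times (tabular method): alternate signs, differentiate u down to 0, integrate dv up.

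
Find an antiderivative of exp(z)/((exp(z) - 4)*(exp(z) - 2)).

log(exp(z) - 4)/2 - log(exp(z) - 2)/2 + C

Let u = e^z, du = e^z dz.
The integral becomes ∫ du/((u-4)(u-2)); decompose into partial fractions.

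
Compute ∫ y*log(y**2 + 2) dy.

Let u = y**2 + 2, so du = (2*y) dy.
The integral becomes (1/2)·∫ log(u) du; integrate by parts with u′=log(u), dv′=du.

y**2*log(y**2 + 2)/2 - y**2/2 + log(y**2 + 2) + C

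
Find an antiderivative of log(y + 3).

Use integration by parts with u = log(y + 3), dv = dy.
Then du = 1/(y + 3) dy and v = y.

y*log(y + 3) - y + 3*log(y + 3) + C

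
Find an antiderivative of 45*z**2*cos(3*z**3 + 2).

Let u = 3*z**3 + 2, so du = (9*z**2) dz.
Rewriting, the integral becomes 5·∫ cos(u) du = 5·sin(u).
Substituting back, u = 3*z**3 + 2.

5*sin(3*z**3 + 2) + C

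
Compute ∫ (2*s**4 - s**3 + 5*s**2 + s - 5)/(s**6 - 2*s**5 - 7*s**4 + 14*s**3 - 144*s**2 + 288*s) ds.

-5*log(s)/288 + 527*log(s - 4)/1600 - 41*log(s - 2)/312 - 647*log(s + 4)/4800 - 67*log(s**2 + 9)/2925 + 44*atan(s/3)/325 + C

Factor the denominator: s*(s - 4)*(s - 2)*(s + 4)*(s**2 + 9).
Partial-fraction decomposition: -2*(67*s - 594)/(2925*(s**2 + 9)) - 647/(4800*(s + 4)) - 41/(312*(s - 2)) + 527/(1600*(s - 4)) - 5/(288*s).
Integrate each term; A/(s−a) gives A·log|s−a|; the (Bs+D)/(s²+p²) term gives a log and an atan.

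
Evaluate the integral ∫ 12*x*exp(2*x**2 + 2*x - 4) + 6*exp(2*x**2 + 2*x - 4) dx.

Let u = 2*x**2 + 2*x - 4, so du = (4*x + 2) dx.
Rewriting, the integral becomes 3·∫ e^u du = 3·e^u.
Substituting back, u = 2*x**2 + 2*x - 4.

3*exp(2*x**2 + 2*x - 4) + C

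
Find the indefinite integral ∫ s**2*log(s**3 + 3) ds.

Let u = s**3 + 3, so du = (3*s**2) ds.
The integral becomes (1/3)·∫ log(u) du; integrate by parts with u′=log(u), dv′=du.

s**3*log(s**3 + 3)/3 - s**3/3 + log(s**3 + 3) + C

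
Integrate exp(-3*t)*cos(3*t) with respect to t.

exp(-3*t)*sin(3*t)/6 - exp(-3*t)*cos(3*t)/6 + C

Let I denote the integral. Integrate by parts with u = cos(3*t), dv = exp(-3*t) dt, so v = -exp(-3*t)/3: I = -exp(-3*t)*cos(3*t)/3 − ∫ exp(-3*t)*sin(3*t) dt.
Apply parts again with u = sin(3*t), dv = exp(-3*t) dt: ∫ exp(-3*t)*sin(3*t) dt = -exp(-3*t)*sin(3*t)/3 + I. Substituting back brings back I: I = exp(-3*t)*sin(3*t)/3 - exp(-3*t)*cos(3*t)/3 − I.
Solving for I: (1 + 1)·I equals the remaining terms, so I = (1/2)·(exp(-3*t)*sin(3*t)/3 - exp(-3*t)*cos(3*t)/3).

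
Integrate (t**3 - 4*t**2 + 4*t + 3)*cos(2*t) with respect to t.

Use integration by parts with u = t**3 - 4*t**2 + 4*t + 3, dv = cos(2*t) dt, so v = sin(2*t)/2.
Apply parts 3 times (tabular method): alternate signs, differentiate u down to 0, integrate dv up.

t**3*sin(2*t)/2 - 2*t**2*sin(2*t) + 3*t**2*cos(2*t)/4 + 5*t*sin(2*t)/4 - 2*t*cos(2*t) + 5*sin(2*t)/2 + 5*cos(2*t)/8 + C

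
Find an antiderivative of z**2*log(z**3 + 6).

z**3*log(z**3 + 6)/3 - z**3/3 + 2*log(z**3 + 6) + C

Let u = z**3 + 6, so du = (3*z**2) dz.
The integral becomes (1/3)·∫ log(u) du; integrate by parts with u′=log(u), dv′=du.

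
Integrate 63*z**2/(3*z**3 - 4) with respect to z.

7*log(3*z**3 - 4) + C

Let u = 3*z**3 - 4, so du = (9*z**2) dz.
Rewriting, the integral becomes 7·∫ 1/u du = 7·log(u).
Substituting back, u = 3*z**3 - 4.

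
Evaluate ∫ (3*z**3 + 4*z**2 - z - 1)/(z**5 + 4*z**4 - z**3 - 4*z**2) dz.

3*log(z)/16 + log(z - 1)/2 - log(z + 1)/6 - 25*log(z + 4)/48 - 1/(4*z) + C

Factor the denominator: z**2*(z - 1)*(z + 1)*(z + 4).
Partial-fraction decomposition: -25/(48*(z + 4)) - 1/(6*(z + 1)) + 1/(2*(z - 1)) + 3/(16*z) + 1/(4*z**2).
Integrate each term; A/(z−a) gives A·log|z−a|; A/(z−a)² gives −A/(z−a).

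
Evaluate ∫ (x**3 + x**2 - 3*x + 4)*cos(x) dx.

Use integration by parts with u = x**3 + x**2 - 3*x + 4, dv = cos(x) dx, so v = sin(x).
Apply parts 3 times (tabular method): alternate signs, differentiate u down to 0, integrate dv up.

x**3*sin(x) + x**2*sin(x) + 3*x**2*cos(x) - 9*x*sin(x) + 2*x*cos(x) + 2*sin(x) - 9*cos(x) + C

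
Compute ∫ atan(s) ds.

s*atan(s) - log(s**2 + 1)/2 + C

Use integration by parts with u = arctan(s), dv = ds.
Then du = 1/(s**2 + 1) ds.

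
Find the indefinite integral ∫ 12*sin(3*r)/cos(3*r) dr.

-4*log(cos(3*r)) + C

Let u = cos(3*r), so du = (-3*sin(3*r)) dr.
Rewriting, the integral becomes -4·∫ 1/u du = -4·log(u).
Substituting back, u = cos(3*r).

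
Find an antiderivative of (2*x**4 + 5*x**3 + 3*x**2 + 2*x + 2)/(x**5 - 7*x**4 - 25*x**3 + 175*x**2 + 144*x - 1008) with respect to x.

Factor the denominator: (x - 7)*(x - 4)*(x - 3)*(x + 3)*(x + 4).
Partial-fraction decomposition: 117/(308*(x + 4)) - 5/(42*(x + 3)) + 83/(42*(x - 3)) - 445/(84*(x - 4)) + 167/(33*(x - 7)).
Integrate each term: A/(x−a) contributes A·log|x−a|.

167*log(x - 7)/33 - 445*log(x - 4)/84 + 83*log(x - 3)/42 - 5*log(x + 3)/42 + 117*log(x + 4)/308 + C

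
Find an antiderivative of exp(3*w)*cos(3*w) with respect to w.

Let I denote the integral. Integrate by parts with u = cos(3*w), dv = exp(3*w) dw, so v = exp(3*w)/3: I = exp(3*w)*cos(3*w)/3 + ∫ exp(3*w)*sin(3*w) dw.
Apply parts again with u = sin(3*w), dv = exp(3*w) dw: ∫ exp(3*w)*sin(3*w) dw = exp(3*w)*sin(3*w)/3 − I. Substituting back brings back I: I = exp(3*w)*sin(3*w)/3 + exp(3*w)*cos(3*w)/3 − I.
Solving for I: (1 + 1)·I equals the remaining terms, so I = (1/2)·(exp(3*w)*sin(3*w)/3 + exp(3*w)*cos(3*w)/3).

exp(3*w)*sin(3*w)/6 + exp(3*w)*cos(3*w)/6 + C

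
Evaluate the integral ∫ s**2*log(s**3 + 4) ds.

s**3*log(s**3 + 4)/3 - s**3/3 + 4*log(s**3 + 4)/3 + C

Let u = s**3 + 4, so du = (3*s**2) ds.
The integral becomes (1/3)·∫ log(u) du; integrate by parts with u′=log(u), dv′=du.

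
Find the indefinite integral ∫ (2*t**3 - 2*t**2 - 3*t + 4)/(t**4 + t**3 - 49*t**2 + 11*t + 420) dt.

Factor the denominator: (t - 5)*(t - 4)*(t + 3)*(t + 7).
Partial-fraction decomposition: 23/(16*(t + 7)) - 59/(224*(t + 3)) - 8/(7*(t - 4)) + 63/(32*(t - 5)).
Integrate each term: A/(t−a) contributes A·log|t−a|.

63*log(t - 5)/32 - 8*log(t - 4)/7 - 59*log(t + 3)/224 + 23*log(t + 7)/16 + C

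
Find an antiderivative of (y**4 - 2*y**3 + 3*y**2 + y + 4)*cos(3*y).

y**4*sin(3*y)/3 - 2*y**3*sin(3*y)/3 + 4*y**3*cos(3*y)/9 + 5*y**2*sin(3*y)/9 - 2*y**2*cos(3*y)/3 + 7*y*sin(3*y)/9 + 10*y*cos(3*y)/27 + 98*sin(3*y)/81 + 7*cos(3*y)/27 + C

Use integration by parts with u = y**4 - 2*y**3 + 3*y**2 + y + 4, dv = cos(3*y) dy, so v = sin(3*y)/3.
Apply parts 4 times (tabular method): alternate signs, differentiate u down to 0, integrate dv up.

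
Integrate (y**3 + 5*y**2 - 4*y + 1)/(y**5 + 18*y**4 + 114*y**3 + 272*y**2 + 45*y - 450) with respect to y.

log(y - 1)/336 - 31*log(y + 3)/48 + 7*log(y + 5)/6 - 11*log(y + 6)/21 - 7/(4*y + 20) + C

Factor the denominator: (y - 1)*(y + 3)*(y + 5)**2*(y + 6).
Partial-fraction decomposition: -11/(21*(y + 6)) + 7/(6*(y + 5)) + 7/(4*(y + 5)**2) - 31/(48*(y + 3)) + 1/(336*(y - 1)).
Integrate each term; A/(y−a) gives A·log|y−a|; A/(y−a)² gives −A/(y−a).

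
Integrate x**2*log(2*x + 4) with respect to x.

Use integration by parts with u = log(2*x + 4), dv = x**2 dx.
Then du = 2/(2*x + 4) dx and v = x**3/3.

x**3*log(2*x + 4)/3 - x**3/9 + x**2/3 - 4*x/3 + 8*log(x + 2)/3 + C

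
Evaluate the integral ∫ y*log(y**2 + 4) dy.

Let u = y**2 + 4, so du = (2*y) dy.
The integral becomes (1/2)·∫ log(u) du; integrate by parts with u′=log(u), dv′=du.

y**2*log(y**2 + 4)/2 - y**2/2 + 2*log(y**2 + 4) + C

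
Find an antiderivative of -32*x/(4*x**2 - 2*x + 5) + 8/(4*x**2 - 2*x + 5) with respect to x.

-4*log(4*x**2 - 2*x + 5) + C

Let u = 4*x**2 - 2*x + 5, so du = (8*x - 2) dx.
Rewriting, the integral becomes -4·∫ 1/u du = -4·log(u).
Substituting back, u = 4*x**2 - 2*x + 5.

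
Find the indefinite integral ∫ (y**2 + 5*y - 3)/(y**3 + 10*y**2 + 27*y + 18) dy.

-7*log(y + 1)/10 + 3*log(y + 3)/2 + log(y + 6)/5 + C

Factor the denominator: (y + 1)*(y + 3)*(y + 6).
Partial-fraction decomposition: 1/(5*(y + 6)) + 3/(2*(y + 3)) - 7/(10*(y + 1)).
Integrate each term: A/(y−a) contributes A·log|y−a|.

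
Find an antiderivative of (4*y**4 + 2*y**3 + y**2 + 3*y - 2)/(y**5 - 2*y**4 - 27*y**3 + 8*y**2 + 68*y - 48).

1417*log(y - 6)/500 - 73*log(y - 1)/225 - 11*log(y + 2)/36 + 449*log(y + 4)/250 + 8/(75*y - 75) + C

Factor the denominator: (y - 6)*(y - 1)**2*(y + 2)*(y + 4).
Partial-fraction decomposition: 449/(250*(y + 4)) - 11/(36*(y + 2)) - 73/(225*(y - 1)) - 8/(75*(y - 1)**2) + 1417/(500*(y - 6)).
Integrate each term; A/(y−a) gives A·log|y−a|; A/(y−a)² gives −A/(y−a).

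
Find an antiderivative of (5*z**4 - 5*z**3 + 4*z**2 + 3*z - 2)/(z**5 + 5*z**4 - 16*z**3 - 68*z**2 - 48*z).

log(z)/24 + 517*log(z - 4)/600 + 9*log(z + 1)/25 - 8*log(z + 2)/3 + 1921*log(z + 6)/300 + C

Factor the denominator: z*(z - 4)*(z + 1)*(z + 2)*(z + 6).
Partial-fraction decomposition: 1921/(300*(z + 6)) - 8/(3*(z + 2)) + 9/(25*(z + 1)) + 517/(600*(z - 4)) + 1/(24*z).
Integrate each term: A/(z−a) contributes A·log|z−a|.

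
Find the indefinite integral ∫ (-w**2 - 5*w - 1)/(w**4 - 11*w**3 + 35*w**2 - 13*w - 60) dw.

-17*log(w - 5)/4 + 37*log(w - 4)/5 - 25*log(w - 3)/8 - log(w + 1)/40 + C

Factor the denominator: (w - 5)*(w - 4)*(w - 3)*(w + 1).
Partial-fraction decomposition: -1/(40*(w + 1)) - 25/(8*(w - 3)) + 37/(5*(w - 4)) - 17/(4*(w - 5)).
Integrate each term: A/(w−a) contributes A·log|w−a|.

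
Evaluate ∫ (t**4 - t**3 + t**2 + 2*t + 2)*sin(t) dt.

Use integration by parts with u = t**4 - t**3 + t**2 + 2*t + 2, dv = sin(t) dt, so v = -cos(t).
Apply parts 4 times (tabular method): alternate signs, differentiate u down to 0, integrate dv up.

-t**4*cos(t) + 4*t**3*sin(t) + t**3*cos(t) - 3*t**2*sin(t) + 11*t**2*cos(t) - 22*t*sin(t) - 8*t*cos(t) + 8*sin(t) - 24*cos(t) + C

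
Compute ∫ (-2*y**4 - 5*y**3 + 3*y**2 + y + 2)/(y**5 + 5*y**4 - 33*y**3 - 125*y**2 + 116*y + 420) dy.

-1793*log(y - 5)/2016 + 14*log(y - 2)/135 + log(y + 2)/7 + log(y + 3)/160 - 589*log(y + 7)/432 + C

Factor the denominator: (y - 5)*(y - 2)*(y + 2)*(y + 3)*(y + 7).
Partial-fraction decomposition: -589/(432*(y + 7)) + 1/(160*(y + 3)) + 1/(7*(y + 2)) + 14/(135*(y - 2)) - 1793/(2016*(y - 5)).
Integrate each term: A/(y−a) contributes A·log|y−a|.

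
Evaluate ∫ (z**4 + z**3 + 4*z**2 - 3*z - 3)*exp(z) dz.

(z**4 - 3*z**3 + 13*z**2 - 29*z + 26)*exp(z) + C

Use integration by parts with u = z**4 + z**3 + 4*z**2 - 3*z - 3, dv = exp(z) dz, so v = exp(z).
Apply parts 4 times (tabular method): alternate signs, differentiate u down to 0, integrate dv up.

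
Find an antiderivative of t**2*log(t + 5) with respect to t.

Use integration by parts with u = log(t + 5), dv = t**2 dt.
Then du = 1/(t + 5) dt and v = t**3/3.

t**3*log(t + 5)/3 - t**3/9 + 5*t**2/6 - 25*t/3 + 125*log(t + 5)/3 + C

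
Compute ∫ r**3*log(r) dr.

r**4*log(r)/4 - r**4/16 + C

Use integration by parts with u = log(r), dv = r**3 dr.
Then du = 1/r dr and v = r**4/4.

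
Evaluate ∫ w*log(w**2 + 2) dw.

Let u = w**2 + 2, so du = (2*w) dw.
The integral becomes (1/2)·∫ log(u) du; integrate by parts with u′=log(u), dv′=du.

w**2*log(w**2 + 2)/2 - w**2/2 + log(w**2 + 2) + C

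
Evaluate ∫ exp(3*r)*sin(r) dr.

Let I denote the integral. Integrate by parts with u = sin(r), dv = exp(3*r) dr, so v = exp(3*r)/3: I = exp(3*r)*sin(r)/3 − (1/3)·∫ exp(3*r)*cos(r) dr.
Apply parts again with u = cos(r), dv = exp(3*r) dr: ∫ exp(3*r)*cos(r) dr = exp(3*r)*cos(r)/3 + (1/3)·I. Substituting back brings back I: I = exp(3*r)*sin(r)/3 - exp(3*r)*cos(r)/9 − (1/9)·I.
Solving for I: (1 + 1/9)·I equals the remaining terms, so I = (9/10)·(exp(3*r)*sin(r)/3 - exp(3*r)*cos(r)/9).

3*exp(3*r)*sin(r)/10 - exp(3*r)*cos(r)/10 + C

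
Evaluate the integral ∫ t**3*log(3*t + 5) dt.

t**4*log(3*t + 5)/4 - t**4/16 + 5*t**3/36 - 25*t**2/72 + 125*t/108 - 625*log(3*t + 5)/324 + C

Use integration by parts with u = log(3*t + 5), dv = t**3 dt.
Then du = 3/(3*t + 5) dt and v = t**4/4.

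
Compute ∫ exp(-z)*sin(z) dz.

Let I denote the integral. Integrate by parts with u = sin(z), dv = exp(-z) dz, so v = -exp(-z): I = -exp(-z)*sin(z) + ∫ exp(-z)*cos(z) dz.
Apply parts again with u = cos(z), dv = exp(-z) dz: ∫ exp(-z)*cos(z) dz = -exp(-z)*cos(z) − I. Substituting back brings back I: I = -exp(-z)*sin(z) - exp(-z)*cos(z) − I.
Solving for I: (1 + 1)·I equals the remaining terms, so I = (1/2)·(-exp(-z)*sin(z) - exp(-z)*cos(z)).

-exp(-z)*sin(z)/2 - exp(-z)*cos(z)/2 + C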